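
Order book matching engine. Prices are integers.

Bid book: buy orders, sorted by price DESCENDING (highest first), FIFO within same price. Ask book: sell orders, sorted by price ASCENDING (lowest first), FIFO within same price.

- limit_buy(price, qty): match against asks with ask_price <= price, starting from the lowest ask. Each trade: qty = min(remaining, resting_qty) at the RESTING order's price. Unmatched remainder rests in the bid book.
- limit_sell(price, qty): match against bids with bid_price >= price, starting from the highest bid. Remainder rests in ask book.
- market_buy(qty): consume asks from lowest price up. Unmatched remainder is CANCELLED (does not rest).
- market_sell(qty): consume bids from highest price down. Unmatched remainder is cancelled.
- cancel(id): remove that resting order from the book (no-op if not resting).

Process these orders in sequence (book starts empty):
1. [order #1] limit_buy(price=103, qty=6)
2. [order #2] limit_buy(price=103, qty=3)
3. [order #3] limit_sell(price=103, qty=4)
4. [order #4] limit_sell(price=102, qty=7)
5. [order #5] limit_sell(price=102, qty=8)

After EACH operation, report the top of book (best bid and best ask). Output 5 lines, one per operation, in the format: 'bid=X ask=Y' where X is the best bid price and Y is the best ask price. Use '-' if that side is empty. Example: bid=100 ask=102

After op 1 [order #1] limit_buy(price=103, qty=6): fills=none; bids=[#1:6@103] asks=[-]
After op 2 [order #2] limit_buy(price=103, qty=3): fills=none; bids=[#1:6@103 #2:3@103] asks=[-]
After op 3 [order #3] limit_sell(price=103, qty=4): fills=#1x#3:4@103; bids=[#1:2@103 #2:3@103] asks=[-]
After op 4 [order #4] limit_sell(price=102, qty=7): fills=#1x#4:2@103 #2x#4:3@103; bids=[-] asks=[#4:2@102]
After op 5 [order #5] limit_sell(price=102, qty=8): fills=none; bids=[-] asks=[#4:2@102 #5:8@102]

Answer: bid=103 ask=-
bid=103 ask=-
bid=103 ask=-
bid=- ask=102
bid=- ask=102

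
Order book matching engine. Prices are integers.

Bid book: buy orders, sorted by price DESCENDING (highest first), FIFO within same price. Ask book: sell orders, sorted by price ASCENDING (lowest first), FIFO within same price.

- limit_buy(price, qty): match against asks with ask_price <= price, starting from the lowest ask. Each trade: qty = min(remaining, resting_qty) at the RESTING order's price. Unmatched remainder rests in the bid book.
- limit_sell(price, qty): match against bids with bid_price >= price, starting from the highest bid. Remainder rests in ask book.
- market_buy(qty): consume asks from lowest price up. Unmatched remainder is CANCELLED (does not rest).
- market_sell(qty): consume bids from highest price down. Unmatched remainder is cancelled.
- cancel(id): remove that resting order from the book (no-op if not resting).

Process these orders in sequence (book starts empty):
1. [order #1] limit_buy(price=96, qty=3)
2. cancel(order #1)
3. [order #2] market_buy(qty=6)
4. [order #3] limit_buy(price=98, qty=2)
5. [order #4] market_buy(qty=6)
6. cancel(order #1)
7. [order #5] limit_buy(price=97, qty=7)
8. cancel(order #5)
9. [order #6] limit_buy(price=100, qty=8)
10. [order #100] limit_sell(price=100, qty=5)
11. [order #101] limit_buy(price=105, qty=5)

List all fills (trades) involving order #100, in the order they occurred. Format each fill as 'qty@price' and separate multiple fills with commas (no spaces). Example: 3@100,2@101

Answer: 5@100

Derivation:
After op 1 [order #1] limit_buy(price=96, qty=3): fills=none; bids=[#1:3@96] asks=[-]
After op 2 cancel(order #1): fills=none; bids=[-] asks=[-]
After op 3 [order #2] market_buy(qty=6): fills=none; bids=[-] asks=[-]
After op 4 [order #3] limit_buy(price=98, qty=2): fills=none; bids=[#3:2@98] asks=[-]
After op 5 [order #4] market_buy(qty=6): fills=none; bids=[#3:2@98] asks=[-]
After op 6 cancel(order #1): fills=none; bids=[#3:2@98] asks=[-]
After op 7 [order #5] limit_buy(price=97, qty=7): fills=none; bids=[#3:2@98 #5:7@97] asks=[-]
After op 8 cancel(order #5): fills=none; bids=[#3:2@98] asks=[-]
After op 9 [order #6] limit_buy(price=100, qty=8): fills=none; bids=[#6:8@100 #3:2@98] asks=[-]
After op 10 [order #100] limit_sell(price=100, qty=5): fills=#6x#100:5@100; bids=[#6:3@100 #3:2@98] asks=[-]
After op 11 [order #101] limit_buy(price=105, qty=5): fills=none; bids=[#101:5@105 #6:3@100 #3:2@98] asks=[-]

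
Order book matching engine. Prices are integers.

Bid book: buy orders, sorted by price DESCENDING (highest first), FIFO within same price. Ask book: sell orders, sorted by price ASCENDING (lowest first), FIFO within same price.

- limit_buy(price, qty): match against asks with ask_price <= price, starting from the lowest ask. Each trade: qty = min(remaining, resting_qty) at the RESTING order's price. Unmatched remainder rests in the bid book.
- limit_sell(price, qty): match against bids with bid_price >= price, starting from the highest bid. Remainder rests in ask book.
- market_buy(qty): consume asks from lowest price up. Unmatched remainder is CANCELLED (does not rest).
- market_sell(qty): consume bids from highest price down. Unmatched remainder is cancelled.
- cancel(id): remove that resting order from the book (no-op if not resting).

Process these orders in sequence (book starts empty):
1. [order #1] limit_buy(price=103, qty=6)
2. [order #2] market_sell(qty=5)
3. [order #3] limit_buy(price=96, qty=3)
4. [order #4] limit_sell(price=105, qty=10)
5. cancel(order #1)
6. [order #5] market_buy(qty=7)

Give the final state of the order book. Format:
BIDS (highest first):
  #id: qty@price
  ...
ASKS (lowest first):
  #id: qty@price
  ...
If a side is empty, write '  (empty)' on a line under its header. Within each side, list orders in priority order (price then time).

After op 1 [order #1] limit_buy(price=103, qty=6): fills=none; bids=[#1:6@103] asks=[-]
After op 2 [order #2] market_sell(qty=5): fills=#1x#2:5@103; bids=[#1:1@103] asks=[-]
After op 3 [order #3] limit_buy(price=96, qty=3): fills=none; bids=[#1:1@103 #3:3@96] asks=[-]
After op 4 [order #4] limit_sell(price=105, qty=10): fills=none; bids=[#1:1@103 #3:3@96] asks=[#4:10@105]
After op 5 cancel(order #1): fills=none; bids=[#3:3@96] asks=[#4:10@105]
After op 6 [order #5] market_buy(qty=7): fills=#5x#4:7@105; bids=[#3:3@96] asks=[#4:3@105]

Answer: BIDS (highest first):
  #3: 3@96
ASKS (lowest first):
  #4: 3@105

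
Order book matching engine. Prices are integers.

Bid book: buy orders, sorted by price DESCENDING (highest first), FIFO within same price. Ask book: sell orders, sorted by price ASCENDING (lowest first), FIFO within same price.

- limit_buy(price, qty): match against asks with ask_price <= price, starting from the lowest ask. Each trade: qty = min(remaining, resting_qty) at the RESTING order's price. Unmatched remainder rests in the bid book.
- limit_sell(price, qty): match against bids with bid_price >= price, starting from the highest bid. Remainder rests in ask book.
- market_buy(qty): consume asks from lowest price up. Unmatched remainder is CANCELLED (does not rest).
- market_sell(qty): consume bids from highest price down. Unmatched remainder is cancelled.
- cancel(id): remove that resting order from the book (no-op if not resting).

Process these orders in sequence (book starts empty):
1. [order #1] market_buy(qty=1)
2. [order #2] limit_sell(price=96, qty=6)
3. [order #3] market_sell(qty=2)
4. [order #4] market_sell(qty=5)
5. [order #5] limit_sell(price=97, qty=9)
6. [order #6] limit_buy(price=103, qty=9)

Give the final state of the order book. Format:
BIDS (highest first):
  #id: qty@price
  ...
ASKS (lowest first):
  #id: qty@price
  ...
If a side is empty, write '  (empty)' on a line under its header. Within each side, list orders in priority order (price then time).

After op 1 [order #1] market_buy(qty=1): fills=none; bids=[-] asks=[-]
After op 2 [order #2] limit_sell(price=96, qty=6): fills=none; bids=[-] asks=[#2:6@96]
After op 3 [order #3] market_sell(qty=2): fills=none; bids=[-] asks=[#2:6@96]
After op 4 [order #4] market_sell(qty=5): fills=none; bids=[-] asks=[#2:6@96]
After op 5 [order #5] limit_sell(price=97, qty=9): fills=none; bids=[-] asks=[#2:6@96 #5:9@97]
After op 6 [order #6] limit_buy(price=103, qty=9): fills=#6x#2:6@96 #6x#5:3@97; bids=[-] asks=[#5:6@97]

Answer: BIDS (highest first):
  (empty)
ASKS (lowest first):
  #5: 6@97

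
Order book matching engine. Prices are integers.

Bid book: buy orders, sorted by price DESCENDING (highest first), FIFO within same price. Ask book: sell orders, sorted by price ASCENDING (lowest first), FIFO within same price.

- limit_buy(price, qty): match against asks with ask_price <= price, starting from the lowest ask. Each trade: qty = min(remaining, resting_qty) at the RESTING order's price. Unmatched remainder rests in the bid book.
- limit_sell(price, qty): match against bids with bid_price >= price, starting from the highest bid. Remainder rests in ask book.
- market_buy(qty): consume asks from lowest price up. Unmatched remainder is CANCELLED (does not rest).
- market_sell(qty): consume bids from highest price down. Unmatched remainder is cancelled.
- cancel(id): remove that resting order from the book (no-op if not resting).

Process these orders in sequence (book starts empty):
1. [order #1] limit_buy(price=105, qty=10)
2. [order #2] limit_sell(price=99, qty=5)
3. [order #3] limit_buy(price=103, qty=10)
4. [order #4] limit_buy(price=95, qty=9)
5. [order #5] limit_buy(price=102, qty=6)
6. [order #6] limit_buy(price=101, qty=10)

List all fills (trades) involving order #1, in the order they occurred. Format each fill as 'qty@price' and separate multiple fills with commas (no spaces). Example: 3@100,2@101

After op 1 [order #1] limit_buy(price=105, qty=10): fills=none; bids=[#1:10@105] asks=[-]
After op 2 [order #2] limit_sell(price=99, qty=5): fills=#1x#2:5@105; bids=[#1:5@105] asks=[-]
After op 3 [order #3] limit_buy(price=103, qty=10): fills=none; bids=[#1:5@105 #3:10@103] asks=[-]
After op 4 [order #4] limit_buy(price=95, qty=9): fills=none; bids=[#1:5@105 #3:10@103 #4:9@95] asks=[-]
After op 5 [order #5] limit_buy(price=102, qty=6): fills=none; bids=[#1:5@105 #3:10@103 #5:6@102 #4:9@95] asks=[-]
After op 6 [order #6] limit_buy(price=101, qty=10): fills=none; bids=[#1:5@105 #3:10@103 #5:6@102 #6:10@101 #4:9@95] asks=[-]

Answer: 5@105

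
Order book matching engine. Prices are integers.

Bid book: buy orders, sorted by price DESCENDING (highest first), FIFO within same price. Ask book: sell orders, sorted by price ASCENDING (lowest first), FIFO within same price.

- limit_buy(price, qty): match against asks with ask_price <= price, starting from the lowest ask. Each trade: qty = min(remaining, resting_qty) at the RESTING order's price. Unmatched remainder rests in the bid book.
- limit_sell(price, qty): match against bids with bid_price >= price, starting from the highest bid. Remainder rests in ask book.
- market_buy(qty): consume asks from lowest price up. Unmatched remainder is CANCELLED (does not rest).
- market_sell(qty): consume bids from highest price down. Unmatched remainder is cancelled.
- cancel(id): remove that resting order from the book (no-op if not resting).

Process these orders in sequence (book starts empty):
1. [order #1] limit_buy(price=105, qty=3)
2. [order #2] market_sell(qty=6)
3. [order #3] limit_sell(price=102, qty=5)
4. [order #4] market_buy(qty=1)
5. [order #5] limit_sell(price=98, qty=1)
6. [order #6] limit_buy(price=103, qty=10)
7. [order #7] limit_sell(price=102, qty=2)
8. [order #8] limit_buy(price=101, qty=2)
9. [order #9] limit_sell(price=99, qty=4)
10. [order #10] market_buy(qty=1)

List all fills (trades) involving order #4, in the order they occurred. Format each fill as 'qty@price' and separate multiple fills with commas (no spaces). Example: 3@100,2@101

Answer: 1@102

Derivation:
After op 1 [order #1] limit_buy(price=105, qty=3): fills=none; bids=[#1:3@105] asks=[-]
After op 2 [order #2] market_sell(qty=6): fills=#1x#2:3@105; bids=[-] asks=[-]
After op 3 [order #3] limit_sell(price=102, qty=5): fills=none; bids=[-] asks=[#3:5@102]
After op 4 [order #4] market_buy(qty=1): fills=#4x#3:1@102; bids=[-] asks=[#3:4@102]
After op 5 [order #5] limit_sell(price=98, qty=1): fills=none; bids=[-] asks=[#5:1@98 #3:4@102]
After op 6 [order #6] limit_buy(price=103, qty=10): fills=#6x#5:1@98 #6x#3:4@102; bids=[#6:5@103] asks=[-]
After op 7 [order #7] limit_sell(price=102, qty=2): fills=#6x#7:2@103; bids=[#6:3@103] asks=[-]
After op 8 [order #8] limit_buy(price=101, qty=2): fills=none; bids=[#6:3@103 #8:2@101] asks=[-]
After op 9 [order #9] limit_sell(price=99, qty=4): fills=#6x#9:3@103 #8x#9:1@101; bids=[#8:1@101] asks=[-]
After op 10 [order #10] market_buy(qty=1): fills=none; bids=[#8:1@101] asks=[-]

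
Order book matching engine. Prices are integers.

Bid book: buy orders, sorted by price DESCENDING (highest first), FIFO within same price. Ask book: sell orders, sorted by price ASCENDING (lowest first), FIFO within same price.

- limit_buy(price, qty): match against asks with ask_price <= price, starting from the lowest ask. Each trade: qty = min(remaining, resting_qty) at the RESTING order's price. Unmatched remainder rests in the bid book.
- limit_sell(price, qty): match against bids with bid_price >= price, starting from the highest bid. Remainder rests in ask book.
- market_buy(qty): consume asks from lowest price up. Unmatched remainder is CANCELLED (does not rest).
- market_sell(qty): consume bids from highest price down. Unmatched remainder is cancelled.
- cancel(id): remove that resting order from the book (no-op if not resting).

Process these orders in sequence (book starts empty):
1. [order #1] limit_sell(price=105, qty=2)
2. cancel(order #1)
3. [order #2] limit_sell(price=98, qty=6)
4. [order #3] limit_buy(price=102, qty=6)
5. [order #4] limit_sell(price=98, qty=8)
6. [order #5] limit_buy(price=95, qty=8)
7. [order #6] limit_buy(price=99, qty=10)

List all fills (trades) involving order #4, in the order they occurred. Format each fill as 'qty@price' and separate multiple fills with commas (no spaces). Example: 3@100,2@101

Answer: 8@98

Derivation:
After op 1 [order #1] limit_sell(price=105, qty=2): fills=none; bids=[-] asks=[#1:2@105]
After op 2 cancel(order #1): fills=none; bids=[-] asks=[-]
After op 3 [order #2] limit_sell(price=98, qty=6): fills=none; bids=[-] asks=[#2:6@98]
After op 4 [order #3] limit_buy(price=102, qty=6): fills=#3x#2:6@98; bids=[-] asks=[-]
After op 5 [order #4] limit_sell(price=98, qty=8): fills=none; bids=[-] asks=[#4:8@98]
After op 6 [order #5] limit_buy(price=95, qty=8): fills=none; bids=[#5:8@95] asks=[#4:8@98]
After op 7 [order #6] limit_buy(price=99, qty=10): fills=#6x#4:8@98; bids=[#6:2@99 #5:8@95] asks=[-]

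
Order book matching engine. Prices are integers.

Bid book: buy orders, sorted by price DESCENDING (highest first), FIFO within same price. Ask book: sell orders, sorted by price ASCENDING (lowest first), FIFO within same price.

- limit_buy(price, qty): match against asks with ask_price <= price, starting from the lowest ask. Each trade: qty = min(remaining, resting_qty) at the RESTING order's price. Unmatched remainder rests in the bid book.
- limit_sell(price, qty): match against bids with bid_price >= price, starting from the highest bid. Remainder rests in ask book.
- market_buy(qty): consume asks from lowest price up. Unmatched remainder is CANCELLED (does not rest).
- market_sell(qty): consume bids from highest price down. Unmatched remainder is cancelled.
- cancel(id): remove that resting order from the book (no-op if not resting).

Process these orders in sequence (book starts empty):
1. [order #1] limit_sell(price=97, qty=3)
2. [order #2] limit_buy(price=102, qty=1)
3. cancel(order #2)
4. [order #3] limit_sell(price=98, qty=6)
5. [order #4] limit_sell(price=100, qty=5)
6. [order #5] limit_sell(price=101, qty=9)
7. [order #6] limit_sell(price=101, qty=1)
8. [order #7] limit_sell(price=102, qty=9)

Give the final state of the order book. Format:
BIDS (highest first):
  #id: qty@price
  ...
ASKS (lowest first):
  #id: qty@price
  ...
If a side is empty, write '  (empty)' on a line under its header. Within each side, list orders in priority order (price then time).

Answer: BIDS (highest first):
  (empty)
ASKS (lowest first):
  #1: 2@97
  #3: 6@98
  #4: 5@100
  #5: 9@101
  #6: 1@101
  #7: 9@102

Derivation:
After op 1 [order #1] limit_sell(price=97, qty=3): fills=none; bids=[-] asks=[#1:3@97]
After op 2 [order #2] limit_buy(price=102, qty=1): fills=#2x#1:1@97; bids=[-] asks=[#1:2@97]
After op 3 cancel(order #2): fills=none; bids=[-] asks=[#1:2@97]
After op 4 [order #3] limit_sell(price=98, qty=6): fills=none; bids=[-] asks=[#1:2@97 #3:6@98]
After op 5 [order #4] limit_sell(price=100, qty=5): fills=none; bids=[-] asks=[#1:2@97 #3:6@98 #4:5@100]
After op 6 [order #5] limit_sell(price=101, qty=9): fills=none; bids=[-] asks=[#1:2@97 #3:6@98 #4:5@100 #5:9@101]
After op 7 [order #6] limit_sell(price=101, qty=1): fills=none; bids=[-] asks=[#1:2@97 #3:6@98 #4:5@100 #5:9@101 #6:1@101]
After op 8 [order #7] limit_sell(price=102, qty=9): fills=none; bids=[-] asks=[#1:2@97 #3:6@98 #4:5@100 #5:9@101 #6:1@101 #7:9@102]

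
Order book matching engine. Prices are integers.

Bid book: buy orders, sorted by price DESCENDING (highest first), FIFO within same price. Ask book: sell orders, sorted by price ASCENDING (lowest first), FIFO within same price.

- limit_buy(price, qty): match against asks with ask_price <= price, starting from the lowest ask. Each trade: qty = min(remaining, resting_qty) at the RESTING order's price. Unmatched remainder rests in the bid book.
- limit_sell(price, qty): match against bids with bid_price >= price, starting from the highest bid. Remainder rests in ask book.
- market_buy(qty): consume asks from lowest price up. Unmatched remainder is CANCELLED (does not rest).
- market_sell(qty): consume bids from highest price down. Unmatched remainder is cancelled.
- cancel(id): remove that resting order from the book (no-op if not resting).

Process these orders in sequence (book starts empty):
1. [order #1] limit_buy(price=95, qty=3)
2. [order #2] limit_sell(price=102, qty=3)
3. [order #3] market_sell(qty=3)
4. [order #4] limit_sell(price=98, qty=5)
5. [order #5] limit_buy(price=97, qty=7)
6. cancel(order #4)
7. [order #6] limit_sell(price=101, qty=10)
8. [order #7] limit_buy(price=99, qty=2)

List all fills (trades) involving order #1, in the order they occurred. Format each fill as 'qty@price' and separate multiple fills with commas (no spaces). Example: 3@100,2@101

Answer: 3@95

Derivation:
After op 1 [order #1] limit_buy(price=95, qty=3): fills=none; bids=[#1:3@95] asks=[-]
After op 2 [order #2] limit_sell(price=102, qty=3): fills=none; bids=[#1:3@95] asks=[#2:3@102]
After op 3 [order #3] market_sell(qty=3): fills=#1x#3:3@95; bids=[-] asks=[#2:3@102]
After op 4 [order #4] limit_sell(price=98, qty=5): fills=none; bids=[-] asks=[#4:5@98 #2:3@102]
After op 5 [order #5] limit_buy(price=97, qty=7): fills=none; bids=[#5:7@97] asks=[#4:5@98 #2:3@102]
After op 6 cancel(order #4): fills=none; bids=[#5:7@97] asks=[#2:3@102]
After op 7 [order #6] limit_sell(price=101, qty=10): fills=none; bids=[#5:7@97] asks=[#6:10@101 #2:3@102]
After op 8 [order #7] limit_buy(price=99, qty=2): fills=none; bids=[#7:2@99 #5:7@97] asks=[#6:10@101 #2:3@102]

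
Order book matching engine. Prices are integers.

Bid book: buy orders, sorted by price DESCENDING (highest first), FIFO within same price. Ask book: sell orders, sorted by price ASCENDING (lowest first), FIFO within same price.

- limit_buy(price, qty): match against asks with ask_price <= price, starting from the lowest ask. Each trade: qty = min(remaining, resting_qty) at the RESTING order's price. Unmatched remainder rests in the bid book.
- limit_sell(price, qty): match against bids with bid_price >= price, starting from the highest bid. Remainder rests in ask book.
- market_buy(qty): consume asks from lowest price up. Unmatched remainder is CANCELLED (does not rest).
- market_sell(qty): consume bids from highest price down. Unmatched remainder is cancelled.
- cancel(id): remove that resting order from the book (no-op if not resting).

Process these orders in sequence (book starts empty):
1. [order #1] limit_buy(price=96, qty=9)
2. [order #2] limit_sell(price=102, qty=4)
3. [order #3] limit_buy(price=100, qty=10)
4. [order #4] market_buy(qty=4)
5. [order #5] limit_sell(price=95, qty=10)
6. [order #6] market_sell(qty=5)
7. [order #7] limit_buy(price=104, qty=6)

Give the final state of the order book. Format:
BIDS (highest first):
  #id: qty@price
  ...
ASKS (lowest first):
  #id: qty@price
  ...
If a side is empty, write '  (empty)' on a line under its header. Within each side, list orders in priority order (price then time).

After op 1 [order #1] limit_buy(price=96, qty=9): fills=none; bids=[#1:9@96] asks=[-]
After op 2 [order #2] limit_sell(price=102, qty=4): fills=none; bids=[#1:9@96] asks=[#2:4@102]
After op 3 [order #3] limit_buy(price=100, qty=10): fills=none; bids=[#3:10@100 #1:9@96] asks=[#2:4@102]
After op 4 [order #4] market_buy(qty=4): fills=#4x#2:4@102; bids=[#3:10@100 #1:9@96] asks=[-]
After op 5 [order #5] limit_sell(price=95, qty=10): fills=#3x#5:10@100; bids=[#1:9@96] asks=[-]
After op 6 [order #6] market_sell(qty=5): fills=#1x#6:5@96; bids=[#1:4@96] asks=[-]
After op 7 [order #7] limit_buy(price=104, qty=6): fills=none; bids=[#7:6@104 #1:4@96] asks=[-]

Answer: BIDS (highest first):
  #7: 6@104
  #1: 4@96
ASKS (lowest first):
  (empty)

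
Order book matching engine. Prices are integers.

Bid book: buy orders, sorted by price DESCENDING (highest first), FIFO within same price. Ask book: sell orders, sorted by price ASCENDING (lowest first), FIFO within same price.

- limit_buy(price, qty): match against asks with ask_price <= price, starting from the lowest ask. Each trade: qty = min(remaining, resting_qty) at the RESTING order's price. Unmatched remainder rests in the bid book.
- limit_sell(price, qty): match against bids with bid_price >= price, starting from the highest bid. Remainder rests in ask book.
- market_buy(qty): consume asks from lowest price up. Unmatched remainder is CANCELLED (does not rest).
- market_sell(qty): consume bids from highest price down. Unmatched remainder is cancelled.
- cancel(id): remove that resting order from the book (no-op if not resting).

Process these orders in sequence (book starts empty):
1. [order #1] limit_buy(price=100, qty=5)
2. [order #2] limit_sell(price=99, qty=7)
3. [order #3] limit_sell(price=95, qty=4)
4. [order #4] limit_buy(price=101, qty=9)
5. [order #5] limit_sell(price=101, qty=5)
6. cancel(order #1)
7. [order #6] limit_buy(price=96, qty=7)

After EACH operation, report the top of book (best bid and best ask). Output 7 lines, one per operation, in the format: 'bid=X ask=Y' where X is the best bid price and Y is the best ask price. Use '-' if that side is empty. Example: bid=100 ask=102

After op 1 [order #1] limit_buy(price=100, qty=5): fills=none; bids=[#1:5@100] asks=[-]
After op 2 [order #2] limit_sell(price=99, qty=7): fills=#1x#2:5@100; bids=[-] asks=[#2:2@99]
After op 3 [order #3] limit_sell(price=95, qty=4): fills=none; bids=[-] asks=[#3:4@95 #2:2@99]
After op 4 [order #4] limit_buy(price=101, qty=9): fills=#4x#3:4@95 #4x#2:2@99; bids=[#4:3@101] asks=[-]
After op 5 [order #5] limit_sell(price=101, qty=5): fills=#4x#5:3@101; bids=[-] asks=[#5:2@101]
After op 6 cancel(order #1): fills=none; bids=[-] asks=[#5:2@101]
After op 7 [order #6] limit_buy(price=96, qty=7): fills=none; bids=[#6:7@96] asks=[#5:2@101]

Answer: bid=100 ask=-
bid=- ask=99
bid=- ask=95
bid=101 ask=-
bid=- ask=101
bid=- ask=101
bid=96 ask=101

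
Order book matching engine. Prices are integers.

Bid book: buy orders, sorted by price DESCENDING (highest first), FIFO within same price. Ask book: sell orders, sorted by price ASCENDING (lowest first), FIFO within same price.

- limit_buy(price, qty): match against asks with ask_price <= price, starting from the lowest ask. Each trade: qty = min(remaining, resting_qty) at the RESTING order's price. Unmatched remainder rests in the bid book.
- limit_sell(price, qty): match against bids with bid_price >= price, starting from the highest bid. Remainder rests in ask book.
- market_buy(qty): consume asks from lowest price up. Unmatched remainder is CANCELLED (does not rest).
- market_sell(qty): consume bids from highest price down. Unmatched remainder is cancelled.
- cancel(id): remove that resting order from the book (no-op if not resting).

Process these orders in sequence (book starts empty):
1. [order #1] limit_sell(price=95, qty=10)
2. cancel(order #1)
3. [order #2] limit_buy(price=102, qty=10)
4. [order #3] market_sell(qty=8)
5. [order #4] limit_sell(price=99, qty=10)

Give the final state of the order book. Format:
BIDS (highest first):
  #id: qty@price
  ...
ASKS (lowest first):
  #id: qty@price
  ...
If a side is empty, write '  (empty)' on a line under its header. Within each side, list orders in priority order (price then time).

After op 1 [order #1] limit_sell(price=95, qty=10): fills=none; bids=[-] asks=[#1:10@95]
After op 2 cancel(order #1): fills=none; bids=[-] asks=[-]
After op 3 [order #2] limit_buy(price=102, qty=10): fills=none; bids=[#2:10@102] asks=[-]
After op 4 [order #3] market_sell(qty=8): fills=#2x#3:8@102; bids=[#2:2@102] asks=[-]
After op 5 [order #4] limit_sell(price=99, qty=10): fills=#2x#4:2@102; bids=[-] asks=[#4:8@99]

Answer: BIDS (highest first):
  (empty)
ASKS (lowest first):
  #4: 8@99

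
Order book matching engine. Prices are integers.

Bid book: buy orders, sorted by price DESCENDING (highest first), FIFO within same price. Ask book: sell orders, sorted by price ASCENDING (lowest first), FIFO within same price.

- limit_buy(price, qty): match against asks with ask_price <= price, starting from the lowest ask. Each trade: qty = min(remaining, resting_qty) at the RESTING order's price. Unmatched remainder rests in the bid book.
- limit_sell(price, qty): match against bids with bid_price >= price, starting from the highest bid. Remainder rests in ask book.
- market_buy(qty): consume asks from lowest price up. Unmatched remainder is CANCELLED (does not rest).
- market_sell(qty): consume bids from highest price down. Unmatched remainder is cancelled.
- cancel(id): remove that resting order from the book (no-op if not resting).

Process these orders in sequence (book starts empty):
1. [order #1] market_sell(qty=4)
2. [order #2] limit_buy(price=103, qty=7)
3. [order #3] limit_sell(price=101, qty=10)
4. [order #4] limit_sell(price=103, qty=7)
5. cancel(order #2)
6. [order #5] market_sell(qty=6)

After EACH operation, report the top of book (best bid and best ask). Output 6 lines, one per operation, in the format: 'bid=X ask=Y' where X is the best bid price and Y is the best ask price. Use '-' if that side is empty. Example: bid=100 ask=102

Answer: bid=- ask=-
bid=103 ask=-
bid=- ask=101
bid=- ask=101
bid=- ask=101
bid=- ask=101

Derivation:
After op 1 [order #1] market_sell(qty=4): fills=none; bids=[-] asks=[-]
After op 2 [order #2] limit_buy(price=103, qty=7): fills=none; bids=[#2:7@103] asks=[-]
After op 3 [order #3] limit_sell(price=101, qty=10): fills=#2x#3:7@103; bids=[-] asks=[#3:3@101]
After op 4 [order #4] limit_sell(price=103, qty=7): fills=none; bids=[-] asks=[#3:3@101 #4:7@103]
After op 5 cancel(order #2): fills=none; bids=[-] asks=[#3:3@101 #4:7@103]
After op 6 [order #5] market_sell(qty=6): fills=none; bids=[-] asks=[#3:3@101 #4:7@103]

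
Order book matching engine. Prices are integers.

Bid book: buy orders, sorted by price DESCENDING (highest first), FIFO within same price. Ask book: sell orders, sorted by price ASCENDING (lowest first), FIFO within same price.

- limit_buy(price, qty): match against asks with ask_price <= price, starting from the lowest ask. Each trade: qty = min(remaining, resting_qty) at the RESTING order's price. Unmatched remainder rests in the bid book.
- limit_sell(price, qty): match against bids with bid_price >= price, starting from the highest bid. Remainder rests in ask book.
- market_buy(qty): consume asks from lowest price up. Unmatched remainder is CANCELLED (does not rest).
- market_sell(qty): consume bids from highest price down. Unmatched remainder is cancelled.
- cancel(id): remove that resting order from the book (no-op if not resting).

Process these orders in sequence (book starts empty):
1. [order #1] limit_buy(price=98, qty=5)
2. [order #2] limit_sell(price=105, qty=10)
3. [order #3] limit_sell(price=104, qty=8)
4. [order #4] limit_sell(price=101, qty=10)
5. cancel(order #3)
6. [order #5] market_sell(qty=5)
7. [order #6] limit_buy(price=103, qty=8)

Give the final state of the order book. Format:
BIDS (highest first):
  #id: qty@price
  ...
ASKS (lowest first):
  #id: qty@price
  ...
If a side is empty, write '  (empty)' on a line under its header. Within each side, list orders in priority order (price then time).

After op 1 [order #1] limit_buy(price=98, qty=5): fills=none; bids=[#1:5@98] asks=[-]
After op 2 [order #2] limit_sell(price=105, qty=10): fills=none; bids=[#1:5@98] asks=[#2:10@105]
After op 3 [order #3] limit_sell(price=104, qty=8): fills=none; bids=[#1:5@98] asks=[#3:8@104 #2:10@105]
After op 4 [order #4] limit_sell(price=101, qty=10): fills=none; bids=[#1:5@98] asks=[#4:10@101 #3:8@104 #2:10@105]
After op 5 cancel(order #3): fills=none; bids=[#1:5@98] asks=[#4:10@101 #2:10@105]
After op 6 [order #5] market_sell(qty=5): fills=#1x#5:5@98; bids=[-] asks=[#4:10@101 #2:10@105]
After op 7 [order #6] limit_buy(price=103, qty=8): fills=#6x#4:8@101; bids=[-] asks=[#4:2@101 #2:10@105]

Answer: BIDS (highest first):
  (empty)
ASKS (lowest first):
  #4: 2@101
  #2: 10@105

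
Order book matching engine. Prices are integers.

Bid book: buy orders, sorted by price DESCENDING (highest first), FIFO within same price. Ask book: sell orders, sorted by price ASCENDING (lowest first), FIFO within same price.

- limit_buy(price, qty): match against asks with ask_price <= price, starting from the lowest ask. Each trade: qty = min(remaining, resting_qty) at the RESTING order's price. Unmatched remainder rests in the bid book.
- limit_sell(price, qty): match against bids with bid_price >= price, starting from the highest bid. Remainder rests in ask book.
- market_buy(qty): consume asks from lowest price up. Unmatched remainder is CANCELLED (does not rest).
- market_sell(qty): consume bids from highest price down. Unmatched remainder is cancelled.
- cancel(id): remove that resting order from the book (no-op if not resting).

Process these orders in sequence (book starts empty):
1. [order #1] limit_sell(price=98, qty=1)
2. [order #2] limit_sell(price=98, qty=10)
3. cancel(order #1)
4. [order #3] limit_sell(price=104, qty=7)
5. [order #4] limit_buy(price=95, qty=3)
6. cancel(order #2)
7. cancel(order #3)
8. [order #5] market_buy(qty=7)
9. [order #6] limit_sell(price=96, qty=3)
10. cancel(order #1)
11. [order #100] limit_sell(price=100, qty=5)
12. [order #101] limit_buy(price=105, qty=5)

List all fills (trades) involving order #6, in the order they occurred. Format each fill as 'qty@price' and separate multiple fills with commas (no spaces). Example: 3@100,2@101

Answer: 3@96

Derivation:
After op 1 [order #1] limit_sell(price=98, qty=1): fills=none; bids=[-] asks=[#1:1@98]
After op 2 [order #2] limit_sell(price=98, qty=10): fills=none; bids=[-] asks=[#1:1@98 #2:10@98]
After op 3 cancel(order #1): fills=none; bids=[-] asks=[#2:10@98]
After op 4 [order #3] limit_sell(price=104, qty=7): fills=none; bids=[-] asks=[#2:10@98 #3:7@104]
After op 5 [order #4] limit_buy(price=95, qty=3): fills=none; bids=[#4:3@95] asks=[#2:10@98 #3:7@104]
After op 6 cancel(order #2): fills=none; bids=[#4:3@95] asks=[#3:7@104]
After op 7 cancel(order #3): fills=none; bids=[#4:3@95] asks=[-]
After op 8 [order #5] market_buy(qty=7): fills=none; bids=[#4:3@95] asks=[-]
After op 9 [order #6] limit_sell(price=96, qty=3): fills=none; bids=[#4:3@95] asks=[#6:3@96]
After op 10 cancel(order #1): fills=none; bids=[#4:3@95] asks=[#6:3@96]
After op 11 [order #100] limit_sell(price=100, qty=5): fills=none; bids=[#4:3@95] asks=[#6:3@96 #100:5@100]
After op 12 [order #101] limit_buy(price=105, qty=5): fills=#101x#6:3@96 #101x#100:2@100; bids=[#4:3@95] asks=[#100:3@100]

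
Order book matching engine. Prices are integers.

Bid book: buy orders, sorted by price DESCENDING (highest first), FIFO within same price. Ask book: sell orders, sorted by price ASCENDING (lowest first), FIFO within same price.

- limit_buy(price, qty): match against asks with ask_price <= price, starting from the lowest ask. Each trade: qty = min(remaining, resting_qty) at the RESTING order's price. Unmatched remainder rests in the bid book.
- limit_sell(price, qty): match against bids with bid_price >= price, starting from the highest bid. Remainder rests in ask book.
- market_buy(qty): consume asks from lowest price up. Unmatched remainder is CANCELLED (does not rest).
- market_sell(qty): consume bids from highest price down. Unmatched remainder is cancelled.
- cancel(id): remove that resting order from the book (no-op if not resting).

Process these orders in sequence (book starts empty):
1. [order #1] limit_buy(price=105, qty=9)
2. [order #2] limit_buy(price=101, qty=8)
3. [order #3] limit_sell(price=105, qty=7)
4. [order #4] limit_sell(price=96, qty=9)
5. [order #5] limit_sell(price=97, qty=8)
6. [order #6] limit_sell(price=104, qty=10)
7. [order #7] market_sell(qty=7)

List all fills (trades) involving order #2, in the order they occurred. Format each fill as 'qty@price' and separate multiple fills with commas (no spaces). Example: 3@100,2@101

After op 1 [order #1] limit_buy(price=105, qty=9): fills=none; bids=[#1:9@105] asks=[-]
After op 2 [order #2] limit_buy(price=101, qty=8): fills=none; bids=[#1:9@105 #2:8@101] asks=[-]
After op 3 [order #3] limit_sell(price=105, qty=7): fills=#1x#3:7@105; bids=[#1:2@105 #2:8@101] asks=[-]
After op 4 [order #4] limit_sell(price=96, qty=9): fills=#1x#4:2@105 #2x#4:7@101; bids=[#2:1@101] asks=[-]
After op 5 [order #5] limit_sell(price=97, qty=8): fills=#2x#5:1@101; bids=[-] asks=[#5:7@97]
After op 6 [order #6] limit_sell(price=104, qty=10): fills=none; bids=[-] asks=[#5:7@97 #6:10@104]
After op 7 [order #7] market_sell(qty=7): fills=none; bids=[-] asks=[#5:7@97 #6:10@104]

Answer: 7@101,1@101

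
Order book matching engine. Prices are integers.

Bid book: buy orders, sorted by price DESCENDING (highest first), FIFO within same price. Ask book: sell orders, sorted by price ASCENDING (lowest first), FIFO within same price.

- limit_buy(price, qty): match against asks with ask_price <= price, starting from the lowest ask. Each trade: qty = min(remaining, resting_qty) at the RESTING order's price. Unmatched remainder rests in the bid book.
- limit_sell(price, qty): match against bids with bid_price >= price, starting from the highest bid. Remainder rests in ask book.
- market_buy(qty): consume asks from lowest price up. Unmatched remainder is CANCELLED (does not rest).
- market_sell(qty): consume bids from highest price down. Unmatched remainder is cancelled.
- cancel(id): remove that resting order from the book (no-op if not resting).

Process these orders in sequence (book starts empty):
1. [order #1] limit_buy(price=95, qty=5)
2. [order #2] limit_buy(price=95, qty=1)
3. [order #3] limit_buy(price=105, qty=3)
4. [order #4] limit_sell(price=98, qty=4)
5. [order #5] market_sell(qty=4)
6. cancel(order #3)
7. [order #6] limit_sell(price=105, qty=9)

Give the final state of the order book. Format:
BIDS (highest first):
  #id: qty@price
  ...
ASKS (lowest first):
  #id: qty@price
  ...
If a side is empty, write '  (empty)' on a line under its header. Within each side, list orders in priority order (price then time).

After op 1 [order #1] limit_buy(price=95, qty=5): fills=none; bids=[#1:5@95] asks=[-]
After op 2 [order #2] limit_buy(price=95, qty=1): fills=none; bids=[#1:5@95 #2:1@95] asks=[-]
After op 3 [order #3] limit_buy(price=105, qty=3): fills=none; bids=[#3:3@105 #1:5@95 #2:1@95] asks=[-]
After op 4 [order #4] limit_sell(price=98, qty=4): fills=#3x#4:3@105; bids=[#1:5@95 #2:1@95] asks=[#4:1@98]
After op 5 [order #5] market_sell(qty=4): fills=#1x#5:4@95; bids=[#1:1@95 #2:1@95] asks=[#4:1@98]
After op 6 cancel(order #3): fills=none; bids=[#1:1@95 #2:1@95] asks=[#4:1@98]
After op 7 [order #6] limit_sell(price=105, qty=9): fills=none; bids=[#1:1@95 #2:1@95] asks=[#4:1@98 #6:9@105]

Answer: BIDS (highest first):
  #1: 1@95
  #2: 1@95
ASKS (lowest first):
  #4: 1@98
  #6: 9@105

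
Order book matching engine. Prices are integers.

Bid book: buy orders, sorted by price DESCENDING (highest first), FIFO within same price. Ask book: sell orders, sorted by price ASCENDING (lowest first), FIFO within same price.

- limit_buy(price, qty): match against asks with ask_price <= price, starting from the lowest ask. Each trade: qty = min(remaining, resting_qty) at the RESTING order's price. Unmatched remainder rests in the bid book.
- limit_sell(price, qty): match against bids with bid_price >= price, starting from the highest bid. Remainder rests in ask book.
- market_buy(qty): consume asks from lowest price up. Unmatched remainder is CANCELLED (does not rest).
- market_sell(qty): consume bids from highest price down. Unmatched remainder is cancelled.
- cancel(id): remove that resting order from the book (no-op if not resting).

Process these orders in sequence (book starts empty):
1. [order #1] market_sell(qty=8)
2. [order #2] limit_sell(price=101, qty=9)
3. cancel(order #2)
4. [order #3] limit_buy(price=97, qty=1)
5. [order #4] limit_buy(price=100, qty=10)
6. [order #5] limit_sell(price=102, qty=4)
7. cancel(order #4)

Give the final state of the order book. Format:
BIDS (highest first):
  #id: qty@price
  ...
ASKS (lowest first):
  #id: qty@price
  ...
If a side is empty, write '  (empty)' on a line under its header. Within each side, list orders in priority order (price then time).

After op 1 [order #1] market_sell(qty=8): fills=none; bids=[-] asks=[-]
After op 2 [order #2] limit_sell(price=101, qty=9): fills=none; bids=[-] asks=[#2:9@101]
After op 3 cancel(order #2): fills=none; bids=[-] asks=[-]
After op 4 [order #3] limit_buy(price=97, qty=1): fills=none; bids=[#3:1@97] asks=[-]
After op 5 [order #4] limit_buy(price=100, qty=10): fills=none; bids=[#4:10@100 #3:1@97] asks=[-]
After op 6 [order #5] limit_sell(price=102, qty=4): fills=none; bids=[#4:10@100 #3:1@97] asks=[#5:4@102]
After op 7 cancel(order #4): fills=none; bids=[#3:1@97] asks=[#5:4@102]

Answer: BIDS (highest first):
  #3: 1@97
ASKS (lowest first):
  #5: 4@102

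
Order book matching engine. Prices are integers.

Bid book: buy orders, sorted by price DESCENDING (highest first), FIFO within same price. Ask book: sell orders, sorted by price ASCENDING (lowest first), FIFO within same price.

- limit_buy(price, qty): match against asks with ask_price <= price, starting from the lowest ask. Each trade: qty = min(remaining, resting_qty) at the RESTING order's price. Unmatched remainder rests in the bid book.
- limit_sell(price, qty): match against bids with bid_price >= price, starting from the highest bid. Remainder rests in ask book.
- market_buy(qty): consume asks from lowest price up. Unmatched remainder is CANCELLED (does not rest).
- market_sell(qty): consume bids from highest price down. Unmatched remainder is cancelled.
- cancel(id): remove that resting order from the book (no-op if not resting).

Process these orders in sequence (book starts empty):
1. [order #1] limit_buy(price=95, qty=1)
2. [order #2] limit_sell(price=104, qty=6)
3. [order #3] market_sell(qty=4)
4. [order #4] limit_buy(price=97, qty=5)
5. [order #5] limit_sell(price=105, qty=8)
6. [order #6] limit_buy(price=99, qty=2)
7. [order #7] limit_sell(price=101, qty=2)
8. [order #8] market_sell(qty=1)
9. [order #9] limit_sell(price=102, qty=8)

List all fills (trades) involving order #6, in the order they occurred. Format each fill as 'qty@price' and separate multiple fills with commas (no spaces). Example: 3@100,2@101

Answer: 1@99

Derivation:
After op 1 [order #1] limit_buy(price=95, qty=1): fills=none; bids=[#1:1@95] asks=[-]
After op 2 [order #2] limit_sell(price=104, qty=6): fills=none; bids=[#1:1@95] asks=[#2:6@104]
After op 3 [order #3] market_sell(qty=4): fills=#1x#3:1@95; bids=[-] asks=[#2:6@104]
After op 4 [order #4] limit_buy(price=97, qty=5): fills=none; bids=[#4:5@97] asks=[#2:6@104]
After op 5 [order #5] limit_sell(price=105, qty=8): fills=none; bids=[#4:5@97] asks=[#2:6@104 #5:8@105]
After op 6 [order #6] limit_buy(price=99, qty=2): fills=none; bids=[#6:2@99 #4:5@97] asks=[#2:6@104 #5:8@105]
After op 7 [order #7] limit_sell(price=101, qty=2): fills=none; bids=[#6:2@99 #4:5@97] asks=[#7:2@101 #2:6@104 #5:8@105]
After op 8 [order #8] market_sell(qty=1): fills=#6x#8:1@99; bids=[#6:1@99 #4:5@97] asks=[#7:2@101 #2:6@104 #5:8@105]
After op 9 [order #9] limit_sell(price=102, qty=8): fills=none; bids=[#6:1@99 #4:5@97] asks=[#7:2@101 #9:8@102 #2:6@104 #5:8@105]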